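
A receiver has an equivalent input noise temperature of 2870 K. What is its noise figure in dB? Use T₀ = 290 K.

F = 1 + T_e/T₀ = 1 + 2870/290 = 10.8966
NF = 10 log₁₀(10.8966) = 10.37 dB

10.37 dB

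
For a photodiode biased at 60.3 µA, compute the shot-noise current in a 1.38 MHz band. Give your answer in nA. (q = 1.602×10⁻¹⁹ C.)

I_n = √(2qI·B)
2qI·B = 2 × 1.602×10⁻¹⁹ × 6.03×10⁻⁵ × 1.38×10⁶ = 2.67×10⁻¹⁷ A²
I_n = √(2.67×10⁻¹⁷) = 5.16×10⁻⁹ A = 5.16 nA

5.16 nA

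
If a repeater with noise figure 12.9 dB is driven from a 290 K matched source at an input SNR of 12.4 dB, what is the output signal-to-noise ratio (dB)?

By definition F = SNR_in/SNR_out, so in dB: SNR_out = SNR_in − NF
SNR_out = 12.4 − 12.9 = −0.5 dB

−0.5 dB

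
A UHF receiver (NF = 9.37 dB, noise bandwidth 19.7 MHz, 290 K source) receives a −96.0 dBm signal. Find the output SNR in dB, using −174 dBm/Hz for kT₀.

−4.3 dB

Noise floor: N = −174 + 10 log₁₀(B) + NF
10 log₁₀(1.97×10⁷) = 72.94 dB
N = −174 + 72.94 + 9.37 = −91.69 dBm
SNR = P_sig − N = −96.0 − (−91.69) = −4.31 dB → −4.3 dB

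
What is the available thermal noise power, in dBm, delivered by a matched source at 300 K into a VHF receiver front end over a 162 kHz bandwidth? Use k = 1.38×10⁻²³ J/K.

P_n = kTB = 1.38×10⁻²³ × 300 × 1.62×10⁵ = 6.71×10⁻¹⁶ W
In dBm: 10 log₁₀(6.71×10⁻¹⁶ / 10⁻³) = −121.7 dBm

−121.7 dBm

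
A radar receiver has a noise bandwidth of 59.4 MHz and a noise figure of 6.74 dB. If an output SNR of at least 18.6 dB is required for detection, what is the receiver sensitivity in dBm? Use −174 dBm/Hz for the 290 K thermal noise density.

−70.9 dBm

Sensitivity = −174 + 10 log₁₀(B) + NF + SNR_min
= −174 + 77.74 + 6.74 + 18.6
= −70.92 dBm → −70.9 dBm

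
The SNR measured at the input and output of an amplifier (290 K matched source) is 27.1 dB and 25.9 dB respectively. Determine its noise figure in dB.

1.2 dB

NF (dB) = SNR_in(dB) − SNR_out(dB) when the source is at T₀
NF = 27.1 − 25.9 = 1.2 dB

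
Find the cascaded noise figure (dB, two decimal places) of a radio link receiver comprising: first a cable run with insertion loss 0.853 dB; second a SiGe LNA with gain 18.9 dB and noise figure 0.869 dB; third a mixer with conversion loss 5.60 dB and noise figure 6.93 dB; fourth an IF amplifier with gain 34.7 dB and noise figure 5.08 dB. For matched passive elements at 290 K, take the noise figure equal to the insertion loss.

2.24 dB

Convert to linear (a loss of L dB is a gain of −L dB): F_i = 10^(NF_i/10), G_i = 10^(G_i,dB/10)
  Stage 1: F_1 = 10^(0.853/10) = 1.217, G_1 = 10^(−0.853/10) = 0.8217
  Stage 2: F_2 = 10^(0.869/10) = 1.222, G_2 = 10^(18.9/10) = 77.62
  Stage 3: F_3 = 10^(6.93/10) = 4.932, G_3 = 10^(−5.60/10) = 0.2754
  Stage 4: F_4 = 10^(5.08/10) = 3.221, G_4 = 10^(34.7/10) = 2951
Friis cascade:
  F = 1.217 + (1.222 − 1)/0.8217 + (4.932 − 1)/63.78 + (3.221 − 1)/17.57 = 1.675
NF = 10 log₁₀(1.675) = 2.24 dB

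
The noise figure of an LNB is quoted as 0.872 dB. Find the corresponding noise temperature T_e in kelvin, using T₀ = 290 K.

64.5 K

F = 10^(0.872/10) = 1.22236
T_e = (F − 1)·T₀ = (1.22236 − 1) × 290 = 64.5 K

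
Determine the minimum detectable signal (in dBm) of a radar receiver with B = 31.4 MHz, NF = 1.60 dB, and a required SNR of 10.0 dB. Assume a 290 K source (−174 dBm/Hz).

Sensitivity = −174 + 10 log₁₀(B) + NF + SNR_min
= −174 + 74.97 + 1.60 + 10.0
= −87.43 dBm → −87.4 dBm

−87.4 dBm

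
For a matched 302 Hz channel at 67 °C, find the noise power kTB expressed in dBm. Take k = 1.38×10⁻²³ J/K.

−148.5 dBm

T = 67 °C + 273.15 = 340.15 K
P_n = kTB = 1.38×10⁻²³ × 340.15 × 3.02×10² = 1.42×10⁻¹⁸ W
In dBm: 10 log₁₀(1.42×10⁻¹⁸ / 10⁻³) = −148.5 dBm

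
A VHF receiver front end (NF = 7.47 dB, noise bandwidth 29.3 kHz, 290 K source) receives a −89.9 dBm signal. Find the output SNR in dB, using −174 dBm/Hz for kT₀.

32.0 dB

Noise floor: N = −174 + 10 log₁₀(B) + NF
10 log₁₀(2.93×10⁴) = 44.67 dB
N = −174 + 44.67 + 7.47 = −121.86 dBm
SNR = P_sig − N = −89.9 − (−121.86) = 31.96 dB → 32.0 dB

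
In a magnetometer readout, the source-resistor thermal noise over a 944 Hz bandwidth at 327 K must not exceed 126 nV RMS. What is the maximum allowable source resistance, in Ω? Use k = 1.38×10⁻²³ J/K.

932 Ω

Johnson–Nyquist: V_n = √(4kTRB) ⇒ R = V_n² / (4kTB)
4kTB = 4 × 1.38×10⁻²³ × 327 × 9.44×10² = 1.70×10⁻¹⁷
R = (1.26×10⁻⁷)² / 1.70×10⁻¹⁷ = 9.32×10² Ω = 932 Ω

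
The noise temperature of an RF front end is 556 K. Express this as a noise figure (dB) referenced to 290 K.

4.65 dB

F = 1 + T_e/T₀ = 1 + 556/290 = 2.91724
NF = 10 log₁₀(2.91724) = 4.65 dB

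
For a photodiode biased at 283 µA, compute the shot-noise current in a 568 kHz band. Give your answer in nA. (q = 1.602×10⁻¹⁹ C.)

7.18 nA

I_n = √(2qI·B)
2qI·B = 2 × 1.602×10⁻¹⁹ × 2.83×10⁻⁴ × 5.68×10⁵ = 5.15×10⁻¹⁷ A²
I_n = √(5.15×10⁻¹⁷) = 7.18×10⁻⁹ A = 7.18 nA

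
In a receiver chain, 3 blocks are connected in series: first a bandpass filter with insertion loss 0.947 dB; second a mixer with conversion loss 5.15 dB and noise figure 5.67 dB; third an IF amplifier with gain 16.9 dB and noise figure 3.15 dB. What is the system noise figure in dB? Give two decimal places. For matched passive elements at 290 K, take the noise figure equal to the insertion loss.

Convert to linear (a loss of L dB is a gain of −L dB): F_i = 10^(NF_i/10), G_i = 10^(G_i,dB/10)
  Stage 1: F_1 = 10^(0.947/10) = 1.244, G_1 = 10^(−0.947/10) = 0.8041
  Stage 2: F_2 = 10^(5.67/10) = 3.690, G_2 = 10^(−5.15/10) = 0.3055
  Stage 3: F_3 = 10^(3.15/10) = 2.065, G_3 = 10^(16.9/10) = 48.98
Friis cascade:
  F = 1.244 + (3.690 − 1)/0.8041 + (2.065 − 1)/0.2456 = 8.926
NF = 10 log₁₀(8.926) = 9.51 dB

9.51 dB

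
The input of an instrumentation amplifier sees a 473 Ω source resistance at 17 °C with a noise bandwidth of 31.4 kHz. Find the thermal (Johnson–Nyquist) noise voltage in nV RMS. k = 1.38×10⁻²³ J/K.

488 nV

T = 17 °C + 273.15 = 290.15 K
V_n = √(4kTRB)
4kTRB = 4 × 1.38×10⁻²³ × 290.15 × 4.73×10² × 3.14×10⁴ = 2.38×10⁻¹³ V²
V_n = √(2.38×10⁻¹³) = 4.88×10⁻⁷ V = 488 nV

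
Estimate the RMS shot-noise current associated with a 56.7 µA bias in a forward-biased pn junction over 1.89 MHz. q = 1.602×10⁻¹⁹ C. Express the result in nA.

5.86 nA

I_n = √(2qI·B)
2qI·B = 2 × 1.602×10⁻¹⁹ × 5.67×10⁻⁵ × 1.89×10⁶ = 3.43×10⁻¹⁷ A²
I_n = √(3.43×10⁻¹⁷) = 5.86×10⁻⁹ A = 5.86 nA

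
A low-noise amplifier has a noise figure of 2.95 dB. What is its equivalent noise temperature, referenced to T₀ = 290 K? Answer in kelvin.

282 K

F = 10^(2.95/10) = 1.97242
T_e = (F − 1)·T₀ = (1.97242 − 1) × 290 = 282 K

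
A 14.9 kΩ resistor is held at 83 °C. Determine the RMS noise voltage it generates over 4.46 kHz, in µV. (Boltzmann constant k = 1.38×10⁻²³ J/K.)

T = 83 °C + 273.15 = 356.15 K
V_n = √(4kTRB)
4kTRB = 4 × 1.38×10⁻²³ × 356.15 × 1.49×10⁴ × 4.46×10³ = 1.31×10⁻¹² V²
V_n = √(1.31×10⁻¹²) = 1.14×10⁻⁶ V = 1.14 µV

1.14 µV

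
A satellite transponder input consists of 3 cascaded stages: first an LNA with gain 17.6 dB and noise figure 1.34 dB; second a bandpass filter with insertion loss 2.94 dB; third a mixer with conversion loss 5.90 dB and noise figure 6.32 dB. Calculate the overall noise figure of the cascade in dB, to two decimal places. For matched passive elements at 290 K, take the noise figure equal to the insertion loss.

Convert to linear (a loss of L dB is a gain of −L dB): F_i = 10^(NF_i/10), G_i = 10^(G_i,dB/10)
  Stage 1: F_1 = 10^(1.34/10) = 1.361, G_1 = 10^(17.6/10) = 57.54
  Stage 2: F_2 = 10^(2.94/10) = 1.968, G_2 = 10^(−2.94/10) = 0.5082
  Stage 3: F_3 = 10^(6.32/10) = 4.285, G_3 = 10^(−5.90/10) = 0.2570
Friis cascade:
  F = 1.361 + (1.968 − 1)/57.54 + (4.285 − 1)/29.24 = 1.491
NF = 10 log₁₀(1.491) = 1.73 dB

1.73 dB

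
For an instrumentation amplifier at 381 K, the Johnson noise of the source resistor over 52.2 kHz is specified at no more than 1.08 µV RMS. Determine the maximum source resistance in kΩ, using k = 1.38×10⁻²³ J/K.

Johnson–Nyquist: V_n = √(4kTRB) ⇒ R = V_n² / (4kTB)
4kTB = 4 × 1.38×10⁻²³ × 381 × 5.22×10⁴ = 1.10×10⁻¹⁵
R = (1.08×10⁻⁶)² / 1.10×10⁻¹⁵ = 1.06×10³ Ω = 1.06 kΩ

1.06 kΩ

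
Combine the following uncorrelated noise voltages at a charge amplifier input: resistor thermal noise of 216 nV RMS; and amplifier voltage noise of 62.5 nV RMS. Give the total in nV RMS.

Uncorrelated sources add in power (mean-square): V_tot = √(ΣV_i²)
V_tot = √[(2.16×10⁻⁷)² + (6.25×10⁻⁸)²] = 2.25×10⁻⁷ V = 225 nV

225 nV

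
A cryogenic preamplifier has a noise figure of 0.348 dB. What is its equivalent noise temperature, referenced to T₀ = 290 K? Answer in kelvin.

24.2 K

F = 10^(0.348/10) = 1.08343
T_e = (F − 1)·T₀ = (1.08343 − 1) × 290 = 24.2 K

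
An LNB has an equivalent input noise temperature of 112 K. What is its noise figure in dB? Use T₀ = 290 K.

1.42 dB

F = 1 + T_e/T₀ = 1 + 112/290 = 1.38621
NF = 10 log₁₀(1.38621) = 1.42 dB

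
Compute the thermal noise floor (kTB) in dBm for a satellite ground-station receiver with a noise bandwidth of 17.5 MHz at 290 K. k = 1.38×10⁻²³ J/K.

−101.5 dBm

P_n = kTB = 1.38×10⁻²³ × 290 × 1.75×10⁷ = 7.00×10⁻¹⁴ W
In dBm: 10 log₁₀(7.00×10⁻¹⁴ / 10⁻³) = −101.5 dBm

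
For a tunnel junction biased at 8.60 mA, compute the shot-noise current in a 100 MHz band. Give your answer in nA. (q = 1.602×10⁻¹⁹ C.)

I_n = √(2qI·B)
2qI·B = 2 × 1.602×10⁻¹⁹ × 8.60×10⁻³ × 1.00×10⁸ = 2.76×10⁻¹³ A²
I_n = √(2.76×10⁻¹³) = 5.25×10⁻⁷ A = 525 nA

525 nA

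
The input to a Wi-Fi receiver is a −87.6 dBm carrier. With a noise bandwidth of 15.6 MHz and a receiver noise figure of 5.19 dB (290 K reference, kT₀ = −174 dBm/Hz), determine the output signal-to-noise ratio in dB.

Noise floor: N = −174 + 10 log₁₀(B) + NF
10 log₁₀(1.56×10⁷) = 71.93 dB
N = −174 + 71.93 + 5.19 = −96.88 dBm
SNR = P_sig − N = −87.6 − (−96.88) = 9.28 dB → 9.3 dB

9.3 dB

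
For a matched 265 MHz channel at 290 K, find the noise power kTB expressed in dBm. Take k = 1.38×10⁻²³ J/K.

−89.7 dBm

P_n = kTB = 1.38×10⁻²³ × 290 × 2.65×10⁸ = 1.06×10⁻¹² W
In dBm: 10 log₁₀(1.06×10⁻¹² / 10⁻³) = −89.7 dBm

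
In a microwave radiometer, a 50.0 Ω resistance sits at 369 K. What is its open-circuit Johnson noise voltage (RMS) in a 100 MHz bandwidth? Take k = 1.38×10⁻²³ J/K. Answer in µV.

V_n = √(4kTRB)
4kTRB = 4 × 1.38×10⁻²³ × 369 × 5.00×10¹ × 1.00×10⁸ = 1.02×10⁻¹⁰ V²
V_n = √(1.02×10⁻¹⁰) = 1.01×10⁻⁵ V = 10.1 µV

10.1 µV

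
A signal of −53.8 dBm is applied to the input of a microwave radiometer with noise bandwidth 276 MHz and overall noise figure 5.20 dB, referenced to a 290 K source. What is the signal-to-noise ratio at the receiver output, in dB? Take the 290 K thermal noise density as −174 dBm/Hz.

30.6 dB

Noise floor: N = −174 + 10 log₁₀(B) + NF
10 log₁₀(2.76×10⁸) = 84.41 dB
N = −174 + 84.41 + 5.20 = −84.39 dBm
SNR = P_sig − N = −53.8 − (−84.39) = 30.59 dB → 30.6 dB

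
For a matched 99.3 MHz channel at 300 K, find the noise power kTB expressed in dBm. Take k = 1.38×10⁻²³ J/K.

−93.9 dBm

P_n = kTB = 1.38×10⁻²³ × 300 × 9.93×10⁷ = 4.11×10⁻¹³ W
In dBm: 10 log₁₀(4.11×10⁻¹³ / 10⁻³) = −93.9 dBm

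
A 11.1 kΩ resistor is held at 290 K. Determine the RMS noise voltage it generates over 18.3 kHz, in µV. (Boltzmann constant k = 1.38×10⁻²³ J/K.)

1.80 µV

V_n = √(4kTRB)
4kTRB = 4 × 1.38×10⁻²³ × 290 × 1.11×10⁴ × 1.83×10⁴ = 3.25×10⁻¹² V²
V_n = √(3.25×10⁻¹²) = 1.80×10⁻⁶ V = 1.80 µV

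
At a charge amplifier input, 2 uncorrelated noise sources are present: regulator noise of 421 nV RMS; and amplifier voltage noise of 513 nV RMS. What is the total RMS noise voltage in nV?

Uncorrelated sources add in power (mean-square): V_tot = √(ΣV_i²)
V_tot = √[(4.21×10⁻⁷)² + (5.13×10⁻⁷)²] = 6.64×10⁻⁷ V = 664 nV

664 nV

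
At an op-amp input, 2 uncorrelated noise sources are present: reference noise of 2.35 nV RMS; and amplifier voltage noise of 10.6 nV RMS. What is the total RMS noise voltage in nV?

10.9 nV

Uncorrelated sources add in power (mean-square): V_tot = √(ΣV_i²)
V_tot = √[(2.35×10⁻⁹)² + (1.06×10⁻⁸)²] = 1.09×10⁻⁸ V = 10.9 nV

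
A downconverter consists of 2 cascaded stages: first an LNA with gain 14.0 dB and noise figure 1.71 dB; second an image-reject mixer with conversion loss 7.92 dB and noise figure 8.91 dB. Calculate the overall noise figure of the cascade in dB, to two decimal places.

Convert to linear (a loss of L dB is a gain of −L dB): F_i = 10^(NF_i/10), G_i = 10^(G_i,dB/10)
  Stage 1: F_1 = 10^(1.71/10) = 1.483, G_1 = 10^(14.0/10) = 25.12
  Stage 2: F_2 = 10^(8.91/10) = 7.780, G_2 = 10^(−7.92/10) = 0.1614
Friis cascade:
  F = 1.483 + (7.780 − 1)/25.12 = 1.752
NF = 10 log₁₀(1.752) = 2.44 dB

2.44 dB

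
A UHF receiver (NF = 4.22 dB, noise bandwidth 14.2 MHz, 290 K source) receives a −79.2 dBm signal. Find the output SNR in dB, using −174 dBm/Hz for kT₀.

19.1 dB

Noise floor: N = −174 + 10 log₁₀(B) + NF
10 log₁₀(1.42×10⁷) = 71.52 dB
N = −174 + 71.52 + 4.22 = −98.26 dBm
SNR = P_sig − N = −79.2 − (−98.26) = 19.06 dB → 19.1 dB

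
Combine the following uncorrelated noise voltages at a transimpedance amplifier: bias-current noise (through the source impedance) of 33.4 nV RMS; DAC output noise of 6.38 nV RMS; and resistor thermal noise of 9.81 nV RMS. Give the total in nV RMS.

35.4 nV

Uncorrelated sources add in power (mean-square): V_tot = √(ΣV_i²)
V_tot = √[(3.34×10⁻⁸)² + (6.38×10⁻⁹)² + (9.81×10⁻⁹)²] = 3.54×10⁻⁸ V = 35.4 nV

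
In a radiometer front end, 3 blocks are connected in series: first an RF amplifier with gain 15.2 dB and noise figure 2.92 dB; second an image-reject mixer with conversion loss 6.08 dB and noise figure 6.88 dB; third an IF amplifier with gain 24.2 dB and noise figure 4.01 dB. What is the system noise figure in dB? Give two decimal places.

Convert to linear (a loss of L dB is a gain of −L dB): F_i = 10^(NF_i/10), G_i = 10^(G_i,dB/10)
  Stage 1: F_1 = 10^(2.92/10) = 1.959, G_1 = 10^(15.2/10) = 33.11
  Stage 2: F_2 = 10^(6.88/10) = 4.875, G_2 = 10^(−6.08/10) = 0.2466
  Stage 3: F_3 = 10^(4.01/10) = 2.518, G_3 = 10^(24.2/10) = 263.0
Friis cascade:
  F = 1.959 + (4.875 − 1)/33.11 + (2.518 − 1)/8.166 = 2.262
NF = 10 log₁₀(2.262) = 3.54 dB

3.54 dB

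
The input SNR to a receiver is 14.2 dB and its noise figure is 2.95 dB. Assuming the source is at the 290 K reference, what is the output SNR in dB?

11.25 dB

By definition F = SNR_in/SNR_out, so in dB: SNR_out = SNR_in − NF
SNR_out = 14.2 − 2.95 = 11.25 dB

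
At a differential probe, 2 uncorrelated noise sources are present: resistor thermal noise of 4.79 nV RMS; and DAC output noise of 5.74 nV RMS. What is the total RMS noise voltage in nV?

Uncorrelated sources add in power (mean-square): V_tot = √(ΣV_i²)
V_tot = √[(4.79×10⁻⁹)² + (5.74×10⁻⁹)²] = 7.48×10⁻⁹ V = 7.48 nV

7.48 nV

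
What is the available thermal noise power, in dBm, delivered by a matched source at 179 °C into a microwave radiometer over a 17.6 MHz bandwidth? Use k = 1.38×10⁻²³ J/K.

T = 179 °C + 273.15 = 452.15 K
P_n = kTB = 1.38×10⁻²³ × 452.15 × 1.76×10⁷ = 1.10×10⁻¹³ W
In dBm: 10 log₁₀(1.10×10⁻¹³ / 10⁻³) = −99.6 dBm

−99.6 dBm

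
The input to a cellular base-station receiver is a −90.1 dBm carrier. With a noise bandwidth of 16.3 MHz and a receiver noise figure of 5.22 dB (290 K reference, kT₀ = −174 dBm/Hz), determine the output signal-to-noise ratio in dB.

Noise floor: N = −174 + 10 log₁₀(B) + NF
10 log₁₀(1.63×10⁷) = 72.12 dB
N = −174 + 72.12 + 5.22 = −96.66 dBm
SNR = P_sig − N = −90.1 − (−96.66) = 6.56 dB → 6.6 dB

6.6 dB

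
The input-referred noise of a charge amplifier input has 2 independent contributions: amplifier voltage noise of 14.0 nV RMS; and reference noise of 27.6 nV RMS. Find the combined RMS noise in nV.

Uncorrelated sources add in power (mean-square): V_tot = √(ΣV_i²)
V_tot = √[(1.40×10⁻⁸)² + (2.76×10⁻⁸)²] = 3.09×10⁻⁸ V = 30.9 nV

30.9 nV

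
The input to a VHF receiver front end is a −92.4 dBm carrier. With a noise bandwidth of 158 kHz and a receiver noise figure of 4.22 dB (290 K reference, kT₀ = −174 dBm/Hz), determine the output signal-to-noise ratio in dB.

Noise floor: N = −174 + 10 log₁₀(B) + NF
10 log₁₀(1.58×10⁵) = 51.99 dB
N = −174 + 51.99 + 4.22 = −117.79 dBm
SNR = P_sig − N = −92.4 − (−117.79) = 25.39 dB → 25.4 dB

25.4 dB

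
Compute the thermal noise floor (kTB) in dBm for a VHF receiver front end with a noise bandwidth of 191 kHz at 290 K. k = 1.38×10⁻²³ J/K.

P_n = kTB = 1.38×10⁻²³ × 290 × 1.91×10⁵ = 7.64×10⁻¹⁶ W
In dBm: 10 log₁₀(7.64×10⁻¹⁶ / 10⁻³) = −121.2 dBm

−121.2 dBm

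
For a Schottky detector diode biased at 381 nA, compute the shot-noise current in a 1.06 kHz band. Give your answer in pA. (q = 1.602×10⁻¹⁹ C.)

11.4 pA

I_n = √(2qI·B)
2qI·B = 2 × 1.602×10⁻¹⁹ × 3.81×10⁻⁷ × 1.06×10³ = 1.29×10⁻²² A²
I_n = √(1.29×10⁻²²) = 1.14×10⁻¹¹ A = 11.4 pA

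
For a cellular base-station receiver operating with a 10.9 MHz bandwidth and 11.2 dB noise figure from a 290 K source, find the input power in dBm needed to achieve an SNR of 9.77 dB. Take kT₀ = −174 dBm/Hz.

Sensitivity = −174 + 10 log₁₀(B) + NF + SNR_min
= −174 + 70.37 + 11.2 + 9.77
= −82.66 dBm → −82.7 dBm

−82.7 dBm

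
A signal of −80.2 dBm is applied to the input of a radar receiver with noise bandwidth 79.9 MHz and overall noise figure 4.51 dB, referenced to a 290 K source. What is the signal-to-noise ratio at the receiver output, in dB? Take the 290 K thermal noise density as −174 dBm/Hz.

10.3 dB

Noise floor: N = −174 + 10 log₁₀(B) + NF
10 log₁₀(7.99×10⁷) = 79.03 dB
N = −174 + 79.03 + 4.51 = −90.46 dBm
SNR = P_sig − N = −80.2 − (−90.46) = 10.26 dB → 10.3 dB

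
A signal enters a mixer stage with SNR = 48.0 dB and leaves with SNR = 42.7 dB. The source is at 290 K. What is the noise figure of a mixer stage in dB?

NF (dB) = SNR_in(dB) − SNR_out(dB) when the source is at T₀
NF = 48.0 − 42.7 = 5.3 dB

5.3 dB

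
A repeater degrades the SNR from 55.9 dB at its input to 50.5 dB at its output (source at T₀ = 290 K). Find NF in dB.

NF (dB) = SNR_in(dB) − SNR_out(dB) when the source is at T₀
NF = 55.9 − 50.5 = 5.4 dB

5.4 dB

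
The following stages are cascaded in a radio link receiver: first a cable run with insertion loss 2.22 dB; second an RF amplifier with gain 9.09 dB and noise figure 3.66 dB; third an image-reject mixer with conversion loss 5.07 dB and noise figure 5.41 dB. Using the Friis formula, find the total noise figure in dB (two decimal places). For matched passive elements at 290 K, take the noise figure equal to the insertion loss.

6.42 dB

Convert to linear (a loss of L dB is a gain of −L dB): F_i = 10^(NF_i/10), G_i = 10^(G_i,dB/10)
  Stage 1: F_1 = 10^(2.22/10) = 1.667, G_1 = 10^(−2.22/10) = 0.5998
  Stage 2: F_2 = 10^(3.66/10) = 2.323, G_2 = 10^(9.09/10) = 8.110
  Stage 3: F_3 = 10^(5.41/10) = 3.475, G_3 = 10^(−5.07/10) = 0.3112
Friis cascade:
  F = 1.667 + (2.323 − 1)/0.5998 + (3.475 − 1)/4.864 = 4.381
NF = 10 log₁₀(4.381) = 6.42 dB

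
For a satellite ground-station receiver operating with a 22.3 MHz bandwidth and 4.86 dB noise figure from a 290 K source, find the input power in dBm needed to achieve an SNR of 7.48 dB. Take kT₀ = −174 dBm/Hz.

−88.2 dBm

Sensitivity = −174 + 10 log₁₀(B) + NF + SNR_min
= −174 + 73.48 + 4.86 + 7.48
= −88.18 dBm → −88.2 dBm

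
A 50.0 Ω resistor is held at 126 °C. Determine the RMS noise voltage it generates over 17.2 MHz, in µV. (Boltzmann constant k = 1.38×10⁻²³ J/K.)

T = 126 °C + 273.15 = 399.15 K
V_n = √(4kTRB)
4kTRB = 4 × 1.38×10⁻²³ × 399.15 × 5.00×10¹ × 1.72×10⁷ = 1.89×10⁻¹¹ V²
V_n = √(1.89×10⁻¹¹) = 4.35×10⁻⁶ V = 4.35 µV

4.35 µV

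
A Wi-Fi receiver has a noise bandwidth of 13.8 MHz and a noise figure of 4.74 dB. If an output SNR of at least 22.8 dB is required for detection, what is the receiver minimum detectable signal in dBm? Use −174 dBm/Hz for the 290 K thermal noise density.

Sensitivity = −174 + 10 log₁₀(B) + NF + SNR_min
= −174 + 71.4 + 4.74 + 22.8
= −75.06 dBm → −75.1 dBm

−75.1 dBm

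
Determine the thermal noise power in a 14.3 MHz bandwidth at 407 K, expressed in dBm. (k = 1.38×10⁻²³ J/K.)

P_n = kTB = 1.38×10⁻²³ × 407 × 1.43×10⁷ = 8.03×10⁻¹⁴ W
In dBm: 10 log₁₀(8.03×10⁻¹⁴ / 10⁻³) = −101.0 dBm

−101.0 dBm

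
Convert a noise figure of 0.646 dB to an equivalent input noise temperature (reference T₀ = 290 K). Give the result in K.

F = 10^(0.646/10) = 1.16038
T_e = (F − 1)·T₀ = (1.16038 − 1) × 290 = 46.5 K

46.5 K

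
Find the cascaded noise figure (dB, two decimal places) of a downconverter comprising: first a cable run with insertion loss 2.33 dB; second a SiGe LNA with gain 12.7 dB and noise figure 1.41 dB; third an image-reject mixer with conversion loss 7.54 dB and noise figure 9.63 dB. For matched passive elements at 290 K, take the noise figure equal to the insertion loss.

4.94 dB

Convert to linear (a loss of L dB is a gain of −L dB): F_i = 10^(NF_i/10), G_i = 10^(G_i,dB/10)
  Stage 1: F_1 = 10^(2.33/10) = 1.710, G_1 = 10^(−2.33/10) = 0.5848
  Stage 2: F_2 = 10^(1.41/10) = 1.384, G_2 = 10^(12.7/10) = 18.62
  Stage 3: F_3 = 10^(9.63/10) = 9.183, G_3 = 10^(−7.54/10) = 0.1762
Friis cascade:
  F = 1.710 + (1.384 − 1)/0.5848 + (9.183 − 1)/10.89 = 3.117
NF = 10 log₁₀(3.117) = 4.94 dB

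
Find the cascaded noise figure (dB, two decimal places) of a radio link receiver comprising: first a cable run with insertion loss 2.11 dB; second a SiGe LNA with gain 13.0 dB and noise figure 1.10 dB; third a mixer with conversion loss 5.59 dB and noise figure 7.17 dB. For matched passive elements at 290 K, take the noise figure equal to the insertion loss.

Convert to linear (a loss of L dB is a gain of −L dB): F_i = 10^(NF_i/10), G_i = 10^(G_i,dB/10)
  Stage 1: F_1 = 10^(2.11/10) = 1.626, G_1 = 10^(−2.11/10) = 0.6152
  Stage 2: F_2 = 10^(1.10/10) = 1.288, G_2 = 10^(13.0/10) = 19.95
  Stage 3: F_3 = 10^(7.17/10) = 5.212, G_3 = 10^(−5.59/10) = 0.2761
Friis cascade:
  F = 1.626 + (1.288 − 1)/0.6152 + (5.212 − 1)/12.27 = 2.437
NF = 10 log₁₀(2.437) = 3.87 dB

3.87 dB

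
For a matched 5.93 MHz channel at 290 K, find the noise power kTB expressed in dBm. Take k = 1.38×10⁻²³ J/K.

−106.2 dBm

P_n = kTB = 1.38×10⁻²³ × 290 × 5.93×10⁶ = 2.37×10⁻¹⁴ W
In dBm: 10 log₁₀(2.37×10⁻¹⁴ / 10⁻³) = −106.2 dBm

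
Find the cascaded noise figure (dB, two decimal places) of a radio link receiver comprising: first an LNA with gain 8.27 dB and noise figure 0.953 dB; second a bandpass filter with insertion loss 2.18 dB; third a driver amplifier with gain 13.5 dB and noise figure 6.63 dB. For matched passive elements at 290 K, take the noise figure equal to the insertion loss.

Convert to linear (a loss of L dB is a gain of −L dB): F_i = 10^(NF_i/10), G_i = 10^(G_i,dB/10)
  Stage 1: F_1 = 10^(0.953/10) = 1.245, G_1 = 10^(8.27/10) = 6.714
  Stage 2: F_2 = 10^(2.18/10) = 1.652, G_2 = 10^(−2.18/10) = 0.6053
  Stage 3: F_3 = 10^(6.63/10) = 4.603, G_3 = 10^(13.5/10) = 22.39
Friis cascade:
  F = 1.245 + (1.652 − 1)/6.714 + (4.603 − 1)/4.064 = 2.229
NF = 10 log₁₀(2.229) = 3.48 dB

3.48 dB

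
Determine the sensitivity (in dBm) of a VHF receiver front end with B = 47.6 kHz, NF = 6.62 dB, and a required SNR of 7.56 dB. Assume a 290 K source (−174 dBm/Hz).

−113.0 dBm

Sensitivity = −174 + 10 log₁₀(B) + NF + SNR_min
= −174 + 46.78 + 6.62 + 7.56
= −113.04 dBm → −113.0 dBm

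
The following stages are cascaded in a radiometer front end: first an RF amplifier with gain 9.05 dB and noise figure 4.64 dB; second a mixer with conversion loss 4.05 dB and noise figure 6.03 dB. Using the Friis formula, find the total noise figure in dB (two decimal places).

5.17 dB

Convert to linear (a loss of L dB is a gain of −L dB): F_i = 10^(NF_i/10), G_i = 10^(G_i,dB/10)
  Stage 1: F_1 = 10^(4.64/10) = 2.911, G_1 = 10^(9.05/10) = 8.035
  Stage 2: F_2 = 10^(6.03/10) = 4.009, G_2 = 10^(−4.05/10) = 0.3936
Friis cascade:
  F = 2.911 + (4.009 − 1)/8.035 = 3.285
NF = 10 log₁₀(3.285) = 5.17 dB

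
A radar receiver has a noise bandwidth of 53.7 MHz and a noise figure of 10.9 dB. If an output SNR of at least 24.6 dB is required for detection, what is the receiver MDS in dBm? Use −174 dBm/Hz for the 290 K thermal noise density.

−61.2 dBm

Sensitivity = −174 + 10 log₁₀(B) + NF + SNR_min
= −174 + 77.3 + 10.9 + 24.6
= −61.2 dBm → −61.2 dBm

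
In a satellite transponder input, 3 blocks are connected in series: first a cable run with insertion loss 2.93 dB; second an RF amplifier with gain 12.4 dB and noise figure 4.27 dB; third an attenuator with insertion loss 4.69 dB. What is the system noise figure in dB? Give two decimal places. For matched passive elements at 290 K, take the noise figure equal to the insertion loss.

Convert to linear (a loss of L dB is a gain of −L dB): F_i = 10^(NF_i/10), G_i = 10^(G_i,dB/10)
  Stage 1: F_1 = 10^(2.93/10) = 1.963, G_1 = 10^(−2.93/10) = 0.5093
  Stage 2: F_2 = 10^(4.27/10) = 2.673, G_2 = 10^(12.4/10) = 17.38
  Stage 3: F_3 = 10^(4.69/10) = 2.944, G_3 = 10^(−4.69/10) = 0.3396
Friis cascade:
  F = 1.963 + (2.673 − 1)/0.5093 + (2.944 − 1)/8.851 = 5.468
NF = 10 log₁₀(5.468) = 7.38 dB

7.38 dB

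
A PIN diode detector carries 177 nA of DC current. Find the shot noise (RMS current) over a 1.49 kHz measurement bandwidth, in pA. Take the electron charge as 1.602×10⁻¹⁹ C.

9.19 pA

I_n = √(2qI·B)
2qI·B = 2 × 1.602×10⁻¹⁹ × 1.77×10⁻⁷ × 1.49×10³ = 8.45×10⁻²³ A²
I_n = √(8.45×10⁻²³) = 9.19×10⁻¹² A = 9.19 pA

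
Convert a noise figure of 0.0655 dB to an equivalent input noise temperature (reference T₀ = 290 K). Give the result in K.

F = 10^(0.0655/10) = 1.0152
T_e = (F − 1)·T₀ = (1.0152 − 1) × 290 = 4.41 K

4.41 K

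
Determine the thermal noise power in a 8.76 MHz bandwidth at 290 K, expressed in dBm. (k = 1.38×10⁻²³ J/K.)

−104.6 dBm

P_n = kTB = 1.38×10⁻²³ × 290 × 8.76×10⁶ = 3.51×10⁻¹⁴ W
In dBm: 10 log₁₀(3.51×10⁻¹⁴ / 10⁻³) = −104.6 dBm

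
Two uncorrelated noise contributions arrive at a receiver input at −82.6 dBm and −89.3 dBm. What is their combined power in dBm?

Convert to linear, add, convert back:
P₁ = 5.50×10⁻¹² W, P₂ = 1.17×10⁻¹² W
P_tot = 6.67×10⁻¹² W → 10 log₁₀(P_tot / 10⁻³) = −81.8 dBm

−81.8 dBm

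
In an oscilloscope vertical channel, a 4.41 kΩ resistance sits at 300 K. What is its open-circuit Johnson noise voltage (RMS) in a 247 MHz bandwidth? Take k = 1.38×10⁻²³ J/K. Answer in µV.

134 µV

V_n = √(4kTRB)
4kTRB = 4 × 1.38×10⁻²³ × 300 × 4.41×10³ × 2.47×10⁸ = 1.80×10⁻⁸ V²
V_n = √(1.80×10⁻⁸) = 1.34×10⁻⁴ V = 134 µV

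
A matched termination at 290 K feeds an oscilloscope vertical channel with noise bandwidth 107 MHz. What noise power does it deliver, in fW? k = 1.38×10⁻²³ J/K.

P_n = kTB = 1.38×10⁻²³ × 290 × 1.07×10⁸ = 4.28×10⁻¹³ W = 428 fW

428 fW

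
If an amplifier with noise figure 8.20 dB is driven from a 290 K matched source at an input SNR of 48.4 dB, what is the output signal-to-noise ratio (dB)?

By definition F = SNR_in/SNR_out, so in dB: SNR_out = SNR_in − NF
SNR_out = 48.4 − 8.20 = 40.20 dB

40.20 dB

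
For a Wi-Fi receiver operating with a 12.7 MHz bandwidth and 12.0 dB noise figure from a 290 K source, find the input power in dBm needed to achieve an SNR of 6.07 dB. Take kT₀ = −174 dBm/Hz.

−84.9 dBm

Sensitivity = −174 + 10 log₁₀(B) + NF + SNR_min
= −174 + 71.04 + 12.0 + 6.07
= −84.89 dBm → −84.9 dBm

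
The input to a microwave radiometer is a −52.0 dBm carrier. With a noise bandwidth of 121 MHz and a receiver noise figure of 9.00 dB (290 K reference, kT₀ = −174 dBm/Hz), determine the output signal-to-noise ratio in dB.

Noise floor: N = −174 + 10 log₁₀(B) + NF
10 log₁₀(1.21×10⁸) = 80.83 dB
N = −174 + 80.83 + 9.00 = −84.17 dBm
SNR = P_sig − N = −52.0 − (−84.17) = 32.17 dB → 32.2 dB

32.2 dB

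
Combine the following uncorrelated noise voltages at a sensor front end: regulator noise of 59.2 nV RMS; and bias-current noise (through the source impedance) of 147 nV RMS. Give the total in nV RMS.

158 nV

Uncorrelated sources add in power (mean-square): V_tot = √(ΣV_i²)
V_tot = √[(5.92×10⁻⁸)² + (1.47×10⁻⁷)²] = 1.58×10⁻⁷ V = 158 nV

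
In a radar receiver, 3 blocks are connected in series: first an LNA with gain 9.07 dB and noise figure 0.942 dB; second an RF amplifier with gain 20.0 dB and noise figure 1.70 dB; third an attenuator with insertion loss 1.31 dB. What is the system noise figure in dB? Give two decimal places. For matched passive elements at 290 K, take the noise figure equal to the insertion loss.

1.15 dB

Convert to linear (a loss of L dB is a gain of −L dB): F_i = 10^(NF_i/10), G_i = 10^(G_i,dB/10)
  Stage 1: F_1 = 10^(0.942/10) = 1.242, G_1 = 10^(9.07/10) = 8.072
  Stage 2: F_2 = 10^(1.70/10) = 1.479, G_2 = 10^(20.0/10) = 100.0
  Stage 3: F_3 = 10^(1.31/10) = 1.352, G_3 = 10^(−1.31/10) = 0.7396
Friis cascade:
  F = 1.242 + (1.479 − 1)/8.072 + (1.352 − 1)/807.2 = 1.302
NF = 10 log₁₀(1.302) = 1.15 dB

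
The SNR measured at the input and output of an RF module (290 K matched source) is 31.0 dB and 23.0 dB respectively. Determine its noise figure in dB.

8.0 dB

NF (dB) = SNR_in(dB) − SNR_out(dB) when the source is at T₀
NF = 31.0 − 23.0 = 8.0 dB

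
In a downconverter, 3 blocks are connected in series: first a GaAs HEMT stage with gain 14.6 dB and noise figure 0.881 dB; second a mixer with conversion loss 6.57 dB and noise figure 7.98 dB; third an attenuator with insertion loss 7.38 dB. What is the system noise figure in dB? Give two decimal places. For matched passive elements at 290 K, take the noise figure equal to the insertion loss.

Convert to linear (a loss of L dB is a gain of −L dB): F_i = 10^(NF_i/10), G_i = 10^(G_i,dB/10)
  Stage 1: F_1 = 10^(0.881/10) = 1.225, G_1 = 10^(14.6/10) = 28.84
  Stage 2: F_2 = 10^(7.98/10) = 6.281, G_2 = 10^(−6.57/10) = 0.2203
  Stage 3: F_3 = 10^(7.38/10) = 5.470, G_3 = 10^(−7.38/10) = 0.1828
Friis cascade:
  F = 1.225 + (6.281 − 1)/28.84 + (5.470 − 1)/6.353 = 2.112
NF = 10 log₁₀(2.112) = 3.25 dB

3.25 dB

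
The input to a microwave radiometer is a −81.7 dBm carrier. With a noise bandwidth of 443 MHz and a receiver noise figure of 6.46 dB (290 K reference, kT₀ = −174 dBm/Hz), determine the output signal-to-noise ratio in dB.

−0.6 dB

Noise floor: N = −174 + 10 log₁₀(B) + NF
10 log₁₀(4.43×10⁸) = 86.46 dB
N = −174 + 86.46 + 6.46 = −81.08 dBm
SNR = P_sig − N = −81.7 − (−81.08) = −0.62 dB → −0.6 dB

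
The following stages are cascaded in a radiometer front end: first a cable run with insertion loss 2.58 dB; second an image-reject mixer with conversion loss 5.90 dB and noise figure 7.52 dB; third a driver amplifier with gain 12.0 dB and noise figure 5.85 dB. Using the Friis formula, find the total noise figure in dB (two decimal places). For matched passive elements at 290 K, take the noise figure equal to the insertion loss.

14.81 dB

Convert to linear (a loss of L dB is a gain of −L dB): F_i = 10^(NF_i/10), G_i = 10^(G_i,dB/10)
  Stage 1: F_1 = 10^(2.58/10) = 1.811, G_1 = 10^(−2.58/10) = 0.5521
  Stage 2: F_2 = 10^(7.52/10) = 5.649, G_2 = 10^(−5.90/10) = 0.2570
  Stage 3: F_3 = 10^(5.85/10) = 3.846, G_3 = 10^(12.0/10) = 15.85
Friis cascade:
  F = 1.811 + (5.649 − 1)/0.5521 + (3.846 − 1)/0.1419 = 30.29
NF = 10 log₁₀(30.29) = 14.81 dB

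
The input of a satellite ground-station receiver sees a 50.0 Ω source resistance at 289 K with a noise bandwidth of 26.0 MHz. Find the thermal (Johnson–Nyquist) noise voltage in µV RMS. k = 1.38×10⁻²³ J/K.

V_n = √(4kTRB)
4kTRB = 4 × 1.38×10⁻²³ × 289 × 5.00×10¹ × 2.60×10⁷ = 2.07×10⁻¹¹ V²
V_n = √(2.07×10⁻¹¹) = 4.55×10⁻⁶ V = 4.55 µV

4.55 µV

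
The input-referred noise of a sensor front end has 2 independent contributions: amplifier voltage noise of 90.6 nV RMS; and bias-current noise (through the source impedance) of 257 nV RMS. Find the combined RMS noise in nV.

273 nV

Uncorrelated sources add in power (mean-square): V_tot = √(ΣV_i²)
V_tot = √[(9.06×10⁻⁸)² + (2.57×10⁻⁷)²] = 2.73×10⁻⁷ V = 273 nV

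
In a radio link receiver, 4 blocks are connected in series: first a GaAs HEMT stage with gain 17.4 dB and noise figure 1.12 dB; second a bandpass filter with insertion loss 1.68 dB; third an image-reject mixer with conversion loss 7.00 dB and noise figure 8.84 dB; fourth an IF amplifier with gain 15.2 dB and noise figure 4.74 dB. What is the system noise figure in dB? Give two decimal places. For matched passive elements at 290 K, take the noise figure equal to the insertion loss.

2.42 dB

Convert to linear (a loss of L dB is a gain of −L dB): F_i = 10^(NF_i/10), G_i = 10^(G_i,dB/10)
  Stage 1: F_1 = 10^(1.12/10) = 1.294, G_1 = 10^(17.4/10) = 54.95
  Stage 2: F_2 = 10^(1.68/10) = 1.472, G_2 = 10^(−1.68/10) = 0.6792
  Stage 3: F_3 = 10^(8.84/10) = 7.656, G_3 = 10^(−7.00/10) = 0.1995
  Stage 4: F_4 = 10^(4.74/10) = 2.979, G_4 = 10^(15.2/10) = 33.11
Friis cascade:
  F = 1.294 + (1.472 − 1)/54.95 + (7.656 − 1)/37.33 + (2.979 − 1)/7.447 = 1.747
NF = 10 log₁₀(1.747) = 2.42 dB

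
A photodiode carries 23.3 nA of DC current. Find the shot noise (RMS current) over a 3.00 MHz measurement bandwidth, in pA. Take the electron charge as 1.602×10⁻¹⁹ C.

150 pA

I_n = √(2qI·B)
2qI·B = 2 × 1.602×10⁻¹⁹ × 2.33×10⁻⁸ × 3.00×10⁶ = 2.24×10⁻²⁰ A²
I_n = √(2.24×10⁻²⁰) = 1.50×10⁻¹⁰ A = 150 pA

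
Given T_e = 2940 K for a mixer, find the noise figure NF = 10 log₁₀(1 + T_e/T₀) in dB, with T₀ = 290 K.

10.47 dB

F = 1 + T_e/T₀ = 1 + 2940/290 = 11.1379
NF = 10 log₁₀(11.1379) = 10.47 dB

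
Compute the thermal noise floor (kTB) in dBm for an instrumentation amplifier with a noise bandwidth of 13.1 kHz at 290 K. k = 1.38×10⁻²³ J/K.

P_n = kTB = 1.38×10⁻²³ × 290 × 1.31×10⁴ = 5.24×10⁻¹⁷ W
In dBm: 10 log₁₀(5.24×10⁻¹⁷ / 10⁻³) = −132.8 dBm

−132.8 dBm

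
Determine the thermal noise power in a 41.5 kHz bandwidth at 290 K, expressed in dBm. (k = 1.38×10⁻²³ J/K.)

−127.8 dBm

P_n = kTB = 1.38×10⁻²³ × 290 × 4.15×10⁴ = 1.66×10⁻¹⁶ W
In dBm: 10 log₁₀(1.66×10⁻¹⁶ / 10⁻³) = −127.8 dBm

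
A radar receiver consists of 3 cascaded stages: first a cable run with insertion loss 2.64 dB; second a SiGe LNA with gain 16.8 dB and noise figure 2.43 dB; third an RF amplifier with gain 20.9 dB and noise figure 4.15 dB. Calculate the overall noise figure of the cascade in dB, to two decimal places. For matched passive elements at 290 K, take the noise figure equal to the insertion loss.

Convert to linear (a loss of L dB is a gain of −L dB): F_i = 10^(NF_i/10), G_i = 10^(G_i,dB/10)
  Stage 1: F_1 = 10^(2.64/10) = 1.837, G_1 = 10^(−2.64/10) = 0.5445
  Stage 2: F_2 = 10^(2.43/10) = 1.750, G_2 = 10^(16.8/10) = 47.86
  Stage 3: F_3 = 10^(4.15/10) = 2.600, G_3 = 10^(20.9/10) = 123.0
Friis cascade:
  F = 1.837 + (1.750 − 1)/0.5445 + (2.600 − 1)/26.06 = 3.275
NF = 10 log₁₀(3.275) = 5.15 dB

5.15 dB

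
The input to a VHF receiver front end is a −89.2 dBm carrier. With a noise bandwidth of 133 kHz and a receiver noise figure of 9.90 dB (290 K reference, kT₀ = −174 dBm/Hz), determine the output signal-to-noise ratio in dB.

23.7 dB

Noise floor: N = −174 + 10 log₁₀(B) + NF
10 log₁₀(1.33×10⁵) = 51.24 dB
N = −174 + 51.24 + 9.90 = −112.86 dBm
SNR = P_sig − N = −89.2 − (−112.86) = 23.66 dB → 23.7 dB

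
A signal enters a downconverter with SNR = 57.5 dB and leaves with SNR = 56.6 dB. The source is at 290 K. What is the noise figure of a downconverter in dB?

NF (dB) = SNR_in(dB) − SNR_out(dB) when the source is at T₀
NF = 57.5 − 56.6 = 0.9 dB

0.9 dB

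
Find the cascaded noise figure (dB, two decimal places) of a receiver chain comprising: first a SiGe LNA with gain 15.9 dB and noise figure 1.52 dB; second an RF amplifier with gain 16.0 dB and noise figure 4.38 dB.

Convert to linear (a loss of L dB is a gain of −L dB): F_i = 10^(NF_i/10), G_i = 10^(G_i,dB/10)
  Stage 1: F_1 = 10^(1.52/10) = 1.419, G_1 = 10^(15.9/10) = 38.90
  Stage 2: F_2 = 10^(4.38/10) = 2.742, G_2 = 10^(16.0/10) = 39.81
Friis cascade:
  F = 1.419 + (2.742 − 1)/38.90 = 1.464
NF = 10 log₁₀(1.464) = 1.65 dB

1.65 dB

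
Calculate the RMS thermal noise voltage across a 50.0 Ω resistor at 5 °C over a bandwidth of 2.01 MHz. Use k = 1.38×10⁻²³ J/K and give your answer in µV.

T = 5 °C + 273.15 = 278.15 K
V_n = √(4kTRB)
4kTRB = 4 × 1.38×10⁻²³ × 278.15 × 5.00×10¹ × 2.01×10⁶ = 1.54×10⁻¹² V²
V_n = √(1.54×10⁻¹²) = 1.24×10⁻⁶ V = 1.24 µV

1.24 µV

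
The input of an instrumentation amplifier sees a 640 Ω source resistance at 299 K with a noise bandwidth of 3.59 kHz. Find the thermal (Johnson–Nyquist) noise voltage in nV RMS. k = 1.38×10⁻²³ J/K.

195 nV

V_n = √(4kTRB)
4kTRB = 4 × 1.38×10⁻²³ × 299 × 6.40×10² × 3.59×10³ = 3.79×10⁻¹⁴ V²
V_n = √(3.79×10⁻¹⁴) = 1.95×10⁻⁷ V = 195 nV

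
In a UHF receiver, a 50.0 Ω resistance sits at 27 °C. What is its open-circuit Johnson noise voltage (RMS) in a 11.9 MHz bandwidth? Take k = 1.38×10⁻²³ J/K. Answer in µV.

3.14 µV

T = 27 °C + 273.15 = 300.15 K
V_n = √(4kTRB)
4kTRB = 4 × 1.38×10⁻²³ × 300.15 × 5.00×10¹ × 1.19×10⁷ = 9.86×10⁻¹² V²
V_n = √(9.86×10⁻¹²) = 3.14×10⁻⁶ V = 3.14 µV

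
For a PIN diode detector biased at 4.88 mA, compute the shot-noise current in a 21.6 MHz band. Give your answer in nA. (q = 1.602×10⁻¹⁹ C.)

I_n = √(2qI·B)
2qI·B = 2 × 1.602×10⁻¹⁹ × 4.88×10⁻³ × 2.16×10⁷ = 3.38×10⁻¹⁴ A²
I_n = √(3.38×10⁻¹⁴) = 1.84×10⁻⁷ A = 184 nA

184 nA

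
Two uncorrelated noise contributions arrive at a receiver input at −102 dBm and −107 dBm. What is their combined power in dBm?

−100.8 dBm

Convert to linear, add, convert back:
P₁ = 6.31×10⁻¹⁴ W, P₂ = 2.00×10⁻¹⁴ W
P_tot = 8.30×10⁻¹⁴ W → 10 log₁₀(P_tot / 10⁻³) = −100.8 dBm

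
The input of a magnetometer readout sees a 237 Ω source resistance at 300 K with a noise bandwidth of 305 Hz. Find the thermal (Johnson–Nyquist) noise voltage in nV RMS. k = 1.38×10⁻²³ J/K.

34.6 nV

V_n = √(4kTRB)
4kTRB = 4 × 1.38×10⁻²³ × 300 × 2.37×10² × 3.05×10² = 1.20×10⁻¹⁵ V²
V_n = √(1.20×10⁻¹⁵) = 3.46×10⁻⁸ V = 34.6 nV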